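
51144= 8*6393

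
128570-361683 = - 233113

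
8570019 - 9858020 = -1288001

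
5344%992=384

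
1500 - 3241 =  - 1741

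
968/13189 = 8/109 = 0.07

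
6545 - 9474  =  -2929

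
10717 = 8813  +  1904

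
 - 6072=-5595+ - 477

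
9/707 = 9/707  =  0.01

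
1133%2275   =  1133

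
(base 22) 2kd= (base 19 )3HF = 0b10110001101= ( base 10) 1421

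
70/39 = 1 + 31/39 = 1.79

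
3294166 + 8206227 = 11500393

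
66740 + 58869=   125609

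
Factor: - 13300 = -2^2* 5^2 * 7^1 * 19^1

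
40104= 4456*9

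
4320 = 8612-4292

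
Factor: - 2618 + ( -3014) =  - 2^9*11^1 = -5632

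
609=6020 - 5411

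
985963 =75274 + 910689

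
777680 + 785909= 1563589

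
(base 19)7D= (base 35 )46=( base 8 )222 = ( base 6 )402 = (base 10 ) 146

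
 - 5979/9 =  - 1993/3 = - 664.33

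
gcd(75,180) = 15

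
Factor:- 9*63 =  - 567 = -  3^4*7^1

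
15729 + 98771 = 114500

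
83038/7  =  11862 + 4/7 = 11862.57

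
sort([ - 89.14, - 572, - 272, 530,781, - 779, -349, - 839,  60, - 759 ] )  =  [ - 839,-779, - 759,  -  572, - 349, - 272,  -  89.14,60,  530, 781] 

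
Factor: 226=2^1*113^1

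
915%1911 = 915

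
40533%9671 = 1849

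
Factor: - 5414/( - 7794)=2707/3897 = 3^ ( - 2) * 433^( - 1 )*2707^1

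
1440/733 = 1 + 707/733 = 1.96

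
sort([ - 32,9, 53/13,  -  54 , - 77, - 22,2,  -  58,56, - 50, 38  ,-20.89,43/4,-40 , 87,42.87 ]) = [ - 77,  -  58,-54,-50, - 40, - 32, - 22, - 20.89, 2,  53/13, 9 , 43/4,38,  42.87 , 56, 87]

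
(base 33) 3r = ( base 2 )1111110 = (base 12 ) A6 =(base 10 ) 126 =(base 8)176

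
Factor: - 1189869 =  - 3^1*396623^1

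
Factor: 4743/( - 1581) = - 3 = - 3^1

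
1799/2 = 1799/2 = 899.50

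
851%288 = 275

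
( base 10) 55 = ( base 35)1K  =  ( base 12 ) 47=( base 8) 67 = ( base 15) 3a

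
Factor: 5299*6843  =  36261057 = 3^1*7^1*757^1*2281^1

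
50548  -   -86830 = 137378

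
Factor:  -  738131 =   -  19^1*53^1*733^1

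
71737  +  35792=107529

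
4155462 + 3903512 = 8058974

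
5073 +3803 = 8876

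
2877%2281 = 596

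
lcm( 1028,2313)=9252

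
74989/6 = 12498 + 1/6 = 12498.17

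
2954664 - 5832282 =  - 2877618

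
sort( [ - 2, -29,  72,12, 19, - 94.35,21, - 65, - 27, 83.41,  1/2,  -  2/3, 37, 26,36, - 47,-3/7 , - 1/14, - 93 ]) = [-94.35,-93, - 65, - 47, - 29, - 27, - 2, - 2/3, - 3/7, - 1/14, 1/2,  12, 19, 21, 26,36,37,72, 83.41 ] 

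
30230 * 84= 2539320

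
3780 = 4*945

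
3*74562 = 223686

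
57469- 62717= - 5248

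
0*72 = 0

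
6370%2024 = 298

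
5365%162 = 19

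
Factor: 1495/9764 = 2^( - 2)*5^1*13^1*23^1*2441^( - 1)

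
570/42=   95/7 = 13.57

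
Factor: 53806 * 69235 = 3725258410 = 2^1*5^1*61^1 *227^1*26903^1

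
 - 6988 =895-7883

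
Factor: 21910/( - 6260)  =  -7/2=- 2^( - 1 ) * 7^1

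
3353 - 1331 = 2022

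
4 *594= 2376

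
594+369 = 963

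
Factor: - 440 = - 2^3*5^1*11^1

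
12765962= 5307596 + 7458366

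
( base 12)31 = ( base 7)52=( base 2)100101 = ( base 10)37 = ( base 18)21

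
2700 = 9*300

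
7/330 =7/330 =0.02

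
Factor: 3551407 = 23^1*154409^1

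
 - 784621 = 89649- 874270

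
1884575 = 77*24475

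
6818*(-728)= - 4963504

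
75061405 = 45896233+29165172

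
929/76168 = 929/76168 = 0.01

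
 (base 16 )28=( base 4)220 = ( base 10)40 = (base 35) 15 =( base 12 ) 34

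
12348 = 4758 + 7590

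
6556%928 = 60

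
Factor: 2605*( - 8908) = -23205340= -2^2*5^1*17^1*131^1*521^1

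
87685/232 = 87685/232 = 377.95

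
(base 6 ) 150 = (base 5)231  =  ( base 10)66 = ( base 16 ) 42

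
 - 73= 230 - 303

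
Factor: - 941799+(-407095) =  - 1348894 = - 2^1*73^1*9239^1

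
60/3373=60/3373 =0.02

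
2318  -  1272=1046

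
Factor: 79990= 2^1 * 5^1 * 19^1 * 421^1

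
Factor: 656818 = 2^1*349^1*941^1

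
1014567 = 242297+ 772270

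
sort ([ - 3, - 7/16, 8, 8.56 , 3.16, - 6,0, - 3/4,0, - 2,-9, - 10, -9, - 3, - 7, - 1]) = [ - 10 , - 9, - 9, - 7, - 6, - 3  , - 3 , - 2, - 1, - 3/4, - 7/16,0, 0, 3.16,8,8.56 ] 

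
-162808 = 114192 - 277000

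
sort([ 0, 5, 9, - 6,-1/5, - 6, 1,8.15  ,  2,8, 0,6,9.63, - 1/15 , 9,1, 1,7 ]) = [ - 6,  -  6, - 1/5, - 1/15,0,0,1  ,  1,1,2, 5,6, 7,8,8.15,  9, 9,  9.63 ]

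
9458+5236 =14694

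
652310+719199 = 1371509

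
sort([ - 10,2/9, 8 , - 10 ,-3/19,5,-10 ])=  [- 10, -10, - 10 , - 3/19,2/9,5,8]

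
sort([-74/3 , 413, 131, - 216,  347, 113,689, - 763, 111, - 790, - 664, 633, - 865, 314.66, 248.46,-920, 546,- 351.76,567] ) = [ - 920 ,  -  865,-790, - 763,-664,  -  351.76, - 216, - 74/3, 111,  113, 131, 248.46, 314.66, 347, 413, 546, 567, 633 , 689]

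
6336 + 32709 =39045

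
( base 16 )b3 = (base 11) 153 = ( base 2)10110011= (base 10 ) 179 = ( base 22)83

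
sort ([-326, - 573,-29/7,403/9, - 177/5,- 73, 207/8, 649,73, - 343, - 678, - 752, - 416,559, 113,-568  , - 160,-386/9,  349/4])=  [ -752,-678 , - 573, - 568, - 416, - 343, - 326, - 160, - 73, - 386/9 ,-177/5,-29/7 , 207/8,403/9, 73,349/4, 113,559,649 ]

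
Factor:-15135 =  - 3^1*5^1 * 1009^1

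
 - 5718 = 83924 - 89642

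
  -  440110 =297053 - 737163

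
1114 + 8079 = 9193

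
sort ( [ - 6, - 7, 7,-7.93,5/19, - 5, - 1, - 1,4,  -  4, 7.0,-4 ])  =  [ - 7.93, - 7, - 6,- 5, - 4, - 4, - 1, - 1,5/19,4, 7,7.0 ] 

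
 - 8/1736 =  - 1  +  216/217 = - 0.00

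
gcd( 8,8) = 8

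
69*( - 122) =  - 8418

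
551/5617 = 551/5617 =0.10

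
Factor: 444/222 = 2^1 = 2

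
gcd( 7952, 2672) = 16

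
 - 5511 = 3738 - 9249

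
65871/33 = 21957/11 = 1996.09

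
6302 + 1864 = 8166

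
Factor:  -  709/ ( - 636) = 2^( - 2 )*3^( - 1)*53^( -1)*709^1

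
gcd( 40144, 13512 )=8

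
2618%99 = 44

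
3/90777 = 1/30259 = 0.00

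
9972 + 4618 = 14590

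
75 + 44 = 119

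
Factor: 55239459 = 3^1*11^1*1673923^1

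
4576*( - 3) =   -  13728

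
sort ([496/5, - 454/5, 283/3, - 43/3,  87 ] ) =[ - 454/5 , - 43/3,  87,283/3,496/5 ]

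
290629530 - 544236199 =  - 253606669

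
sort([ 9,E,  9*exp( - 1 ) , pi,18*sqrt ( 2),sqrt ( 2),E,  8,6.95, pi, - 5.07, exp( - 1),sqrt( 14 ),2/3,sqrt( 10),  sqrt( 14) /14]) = [- 5.07 , sqrt( 14)/14,  exp( - 1), 2/3, sqrt( 2) , E,E  ,  pi,pi, sqrt(10), 9*exp(-1),sqrt(14), 6.95,8 , 9,18*sqrt( 2) ]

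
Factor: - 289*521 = - 17^2*521^1= - 150569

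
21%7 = 0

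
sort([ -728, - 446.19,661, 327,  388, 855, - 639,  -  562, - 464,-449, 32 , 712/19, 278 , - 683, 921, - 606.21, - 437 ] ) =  [  -  728, - 683, -639,-606.21, - 562,-464, - 449, - 446.19 , - 437, 32 , 712/19,278, 327, 388, 661 , 855,921]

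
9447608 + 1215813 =10663421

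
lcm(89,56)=4984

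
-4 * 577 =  -2308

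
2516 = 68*37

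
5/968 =5/968= 0.01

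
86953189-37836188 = 49117001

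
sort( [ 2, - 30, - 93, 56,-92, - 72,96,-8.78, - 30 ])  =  [ - 93,-92,-72, - 30,-30, - 8.78,2,56, 96]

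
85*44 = 3740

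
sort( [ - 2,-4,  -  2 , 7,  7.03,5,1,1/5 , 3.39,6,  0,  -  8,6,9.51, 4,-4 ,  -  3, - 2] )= [ - 8, - 4,-4,  -  3,  -  2, - 2,-2,0,1/5, 1, 3.39,4, 5, 6,6,7, 7.03,  9.51 ] 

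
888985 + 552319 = 1441304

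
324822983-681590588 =-356767605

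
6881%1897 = 1190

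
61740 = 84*735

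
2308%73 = 45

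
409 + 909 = 1318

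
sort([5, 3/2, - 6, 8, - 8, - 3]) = [ - 8 , - 6, - 3, 3/2, 5, 8 ]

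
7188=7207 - 19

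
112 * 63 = 7056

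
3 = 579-576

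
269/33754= 269/33754= 0.01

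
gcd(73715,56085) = 5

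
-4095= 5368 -9463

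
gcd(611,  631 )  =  1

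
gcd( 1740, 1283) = 1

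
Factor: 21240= 2^3*3^2*5^1*59^1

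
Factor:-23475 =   -  3^1*5^2*313^1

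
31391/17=1846  +  9/17 = 1846.53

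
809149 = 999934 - 190785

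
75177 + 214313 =289490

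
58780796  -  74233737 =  - 15452941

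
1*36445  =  36445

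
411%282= 129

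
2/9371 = 2/9371= 0.00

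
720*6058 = 4361760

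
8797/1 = 8797 = 8797.00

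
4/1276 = 1/319 = 0.00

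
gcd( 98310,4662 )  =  6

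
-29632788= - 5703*5196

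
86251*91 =7848841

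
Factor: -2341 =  - 2341^1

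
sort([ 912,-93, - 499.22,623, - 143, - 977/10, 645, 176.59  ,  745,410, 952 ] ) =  [ - 499.22,-143,-977/10, - 93,176.59, 410,623 , 645, 745 , 912,952] 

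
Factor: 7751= 23^1*337^1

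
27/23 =1 + 4/23 = 1.17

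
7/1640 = 7/1640 = 0.00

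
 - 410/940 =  - 41/94 =- 0.44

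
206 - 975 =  - 769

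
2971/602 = 4+563/602 = 4.94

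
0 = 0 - 0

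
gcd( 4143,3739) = 1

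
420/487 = 420/487 = 0.86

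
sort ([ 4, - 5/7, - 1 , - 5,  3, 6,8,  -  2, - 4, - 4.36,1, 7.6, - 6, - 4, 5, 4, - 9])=[-9, - 6, - 5,-4.36, - 4, - 4  , - 2, - 1, - 5/7,1, 3,4,4, 5,6,7.6, 8 ] 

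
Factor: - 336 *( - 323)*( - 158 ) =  - 17147424 = - 2^5 * 3^1*7^1*17^1*19^1 * 79^1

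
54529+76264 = 130793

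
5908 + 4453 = 10361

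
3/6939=1/2313 = 0.00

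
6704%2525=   1654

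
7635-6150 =1485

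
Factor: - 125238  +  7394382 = 2^3*3^1* 139^1 * 2179^1 = 7269144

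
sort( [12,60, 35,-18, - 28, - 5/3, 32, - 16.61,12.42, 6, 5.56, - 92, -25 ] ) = [ - 92,  -  28  ,- 25, - 18, - 16.61, - 5/3, 5.56, 6,12, 12.42, 32, 35,60]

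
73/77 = 73/77 = 0.95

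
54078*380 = 20549640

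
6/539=6/539 = 0.01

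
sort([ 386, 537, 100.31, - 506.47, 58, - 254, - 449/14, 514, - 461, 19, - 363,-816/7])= [ - 506.47, - 461, - 363,  -  254, - 816/7, - 449/14, 19, 58,  100.31, 386, 514,537 ] 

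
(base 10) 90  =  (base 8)132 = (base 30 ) 30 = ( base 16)5A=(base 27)39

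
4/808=1/202 = 0.00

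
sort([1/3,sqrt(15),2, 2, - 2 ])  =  [-2,1/3, 2, 2, sqrt(15) ] 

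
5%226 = 5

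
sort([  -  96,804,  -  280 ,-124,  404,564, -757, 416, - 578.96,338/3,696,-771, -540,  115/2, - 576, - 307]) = [ - 771, - 757, - 578.96, - 576,-540, - 307, - 280, - 124,  -  96, 115/2, 338/3, 404,  416 , 564,696,804 ] 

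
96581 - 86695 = 9886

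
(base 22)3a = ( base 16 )4C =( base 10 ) 76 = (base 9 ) 84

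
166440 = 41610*4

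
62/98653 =62/98653 = 0.00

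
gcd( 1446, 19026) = 6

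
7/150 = 7/150 = 0.05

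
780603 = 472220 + 308383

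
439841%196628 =46585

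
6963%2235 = 258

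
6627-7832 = - 1205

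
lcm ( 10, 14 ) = 70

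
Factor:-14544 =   -  2^4*3^2 * 101^1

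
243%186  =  57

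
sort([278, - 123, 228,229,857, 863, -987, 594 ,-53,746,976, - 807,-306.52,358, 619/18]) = [ - 987,-807, - 306.52,  -  123, - 53, 619/18,228 , 229 , 278 , 358 , 594,  746,  857,863 , 976 ]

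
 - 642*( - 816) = 523872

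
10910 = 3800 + 7110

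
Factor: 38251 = 29^1*1319^1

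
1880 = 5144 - 3264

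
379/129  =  379/129 = 2.94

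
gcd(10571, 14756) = 31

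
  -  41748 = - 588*71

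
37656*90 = 3389040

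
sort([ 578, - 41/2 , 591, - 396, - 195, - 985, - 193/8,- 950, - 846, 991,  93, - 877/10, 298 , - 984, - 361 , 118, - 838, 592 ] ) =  [-985 , - 984, - 950, - 846, - 838, - 396, - 361, - 195, - 877/10 , - 193/8, - 41/2,  93, 118, 298,  578 , 591, 592,991]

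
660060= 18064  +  641996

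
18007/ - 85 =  - 18007/85 = - 211.85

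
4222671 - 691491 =3531180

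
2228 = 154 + 2074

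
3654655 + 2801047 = 6455702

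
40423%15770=8883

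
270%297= 270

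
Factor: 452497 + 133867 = 586364 = 2^2*17^1*8623^1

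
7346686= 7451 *986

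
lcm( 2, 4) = 4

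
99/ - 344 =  - 99/344 = - 0.29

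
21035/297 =70  +  245/297=70.82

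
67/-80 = -1 + 13/80 = -0.84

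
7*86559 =605913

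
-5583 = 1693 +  - 7276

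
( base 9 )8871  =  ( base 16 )1990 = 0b1100110010000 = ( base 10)6544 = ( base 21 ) ehd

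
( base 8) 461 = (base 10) 305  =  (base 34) 8X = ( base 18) gh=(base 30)A5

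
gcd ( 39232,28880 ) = 16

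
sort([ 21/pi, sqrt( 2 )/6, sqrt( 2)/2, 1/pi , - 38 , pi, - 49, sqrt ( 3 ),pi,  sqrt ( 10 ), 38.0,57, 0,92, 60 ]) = [ - 49, - 38, 0, sqrt( 2 ) /6, 1/pi,sqrt( 2 )/2,sqrt( 3), pi, pi,sqrt( 10 ),21/pi, 38.0, 57, 60,92 ] 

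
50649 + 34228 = 84877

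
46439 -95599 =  - 49160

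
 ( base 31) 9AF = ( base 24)FDM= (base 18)19CA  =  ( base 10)8974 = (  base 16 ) 230e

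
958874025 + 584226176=1543100201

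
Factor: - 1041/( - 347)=3 =3^1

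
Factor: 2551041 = 3^3*94483^1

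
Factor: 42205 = 5^1*23^1*367^1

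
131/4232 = 131/4232 = 0.03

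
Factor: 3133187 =503^1*6229^1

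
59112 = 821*72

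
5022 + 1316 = 6338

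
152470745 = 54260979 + 98209766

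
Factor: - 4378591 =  - 7^2*193^1*463^1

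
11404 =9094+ 2310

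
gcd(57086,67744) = 146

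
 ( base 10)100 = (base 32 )34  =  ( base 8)144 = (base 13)79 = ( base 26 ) 3m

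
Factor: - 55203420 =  - 2^2*3^1 * 5^1*17^1*54121^1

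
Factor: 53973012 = 2^2*3^1*4497751^1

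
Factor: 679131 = 3^3*25153^1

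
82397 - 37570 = 44827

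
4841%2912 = 1929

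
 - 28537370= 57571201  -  86108571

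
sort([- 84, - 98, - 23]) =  [ - 98,-84, - 23]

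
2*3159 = 6318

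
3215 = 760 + 2455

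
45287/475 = 95+162/475 = 95.34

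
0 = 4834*0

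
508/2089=508/2089 = 0.24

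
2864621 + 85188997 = 88053618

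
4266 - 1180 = 3086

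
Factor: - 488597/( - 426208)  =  697/608  =  2^(- 5)*17^1*19^( - 1 )  *  41^1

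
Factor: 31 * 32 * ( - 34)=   -  2^6*17^1* 31^1  =  - 33728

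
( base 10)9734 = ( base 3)111100112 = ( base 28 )CBI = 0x2606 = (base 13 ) 457a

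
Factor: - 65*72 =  - 4680 = - 2^3*3^2 * 5^1*13^1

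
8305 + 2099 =10404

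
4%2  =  0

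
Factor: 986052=2^2*3^1* 82171^1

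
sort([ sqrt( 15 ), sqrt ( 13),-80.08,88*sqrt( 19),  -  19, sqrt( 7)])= [ - 80.08, - 19, sqrt( 7),sqrt( 13), sqrt(15),  88*sqrt( 19 )] 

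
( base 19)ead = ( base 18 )G41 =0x1489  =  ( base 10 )5257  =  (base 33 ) 4ra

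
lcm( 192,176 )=2112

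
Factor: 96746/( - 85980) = -48373/42990 = - 2^( - 1)*3^(-1)*5^( - 1)*13^1*61^2*1433^(- 1) 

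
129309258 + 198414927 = 327724185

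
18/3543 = 6/1181 = 0.01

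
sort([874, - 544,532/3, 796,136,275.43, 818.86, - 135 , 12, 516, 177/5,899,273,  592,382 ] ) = [  -  544, - 135,12, 177/5,136,532/3,273, 275.43,382,516,592, 796, 818.86,874,899] 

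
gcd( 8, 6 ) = 2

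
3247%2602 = 645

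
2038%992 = 54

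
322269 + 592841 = 915110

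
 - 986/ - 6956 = 493/3478 = 0.14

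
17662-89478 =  - 71816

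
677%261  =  155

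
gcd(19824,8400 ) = 336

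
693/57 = 231/19 = 12.16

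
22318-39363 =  - 17045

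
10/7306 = 5/3653  =  0.00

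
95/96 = 95/96 = 0.99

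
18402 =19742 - 1340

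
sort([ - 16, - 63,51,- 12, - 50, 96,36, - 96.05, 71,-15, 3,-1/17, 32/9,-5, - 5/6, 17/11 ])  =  [-96.05 ,- 63,-50, - 16, - 15,  -  12,  -  5 , - 5/6, - 1/17, 17/11, 3, 32/9,  36,51, 71,96]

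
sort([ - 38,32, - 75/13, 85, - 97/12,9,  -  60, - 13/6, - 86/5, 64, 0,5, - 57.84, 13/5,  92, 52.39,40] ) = [ - 60, - 57.84, - 38, - 86/5, - 97/12, - 75/13, - 13/6, 0, 13/5, 5, 9, 32,  40 , 52.39, 64, 85, 92 ] 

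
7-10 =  - 3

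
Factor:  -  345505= - 5^1 * 43^1*1607^1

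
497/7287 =71/1041=0.07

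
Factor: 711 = 3^2*79^1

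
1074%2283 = 1074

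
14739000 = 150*98260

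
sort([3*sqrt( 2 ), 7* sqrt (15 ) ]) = [3*sqrt(2), 7*sqrt( 15 ) ]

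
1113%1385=1113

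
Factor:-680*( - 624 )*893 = 378917760 = 2^7*3^1*5^1*13^1*17^1*19^1*47^1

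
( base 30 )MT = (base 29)NM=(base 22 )197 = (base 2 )1010110001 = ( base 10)689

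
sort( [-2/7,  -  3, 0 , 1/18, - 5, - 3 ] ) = [ - 5, - 3, - 3, - 2/7, 0, 1/18]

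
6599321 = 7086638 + -487317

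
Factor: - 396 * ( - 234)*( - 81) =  - 2^3*3^8*11^1*13^1 = - 7505784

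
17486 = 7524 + 9962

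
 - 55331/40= -1384 + 29/40=- 1383.28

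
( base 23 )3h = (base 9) 105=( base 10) 86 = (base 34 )2i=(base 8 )126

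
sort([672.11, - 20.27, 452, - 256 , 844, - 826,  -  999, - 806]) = [ - 999, - 826, - 806, - 256 , - 20.27,  452,672.11, 844]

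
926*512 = 474112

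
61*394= 24034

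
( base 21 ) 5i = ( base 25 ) 4n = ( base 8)173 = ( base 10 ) 123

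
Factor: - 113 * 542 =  - 2^1*113^1 * 271^1 =- 61246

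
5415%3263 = 2152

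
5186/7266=2593/3633 = 0.71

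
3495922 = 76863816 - 73367894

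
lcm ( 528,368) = 12144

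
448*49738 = 22282624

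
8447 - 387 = 8060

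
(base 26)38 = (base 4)1112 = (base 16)56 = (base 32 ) 2m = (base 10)86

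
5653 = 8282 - 2629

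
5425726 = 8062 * 673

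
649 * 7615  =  4942135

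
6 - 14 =-8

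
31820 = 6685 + 25135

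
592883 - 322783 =270100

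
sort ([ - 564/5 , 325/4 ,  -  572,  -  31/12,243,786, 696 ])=[-572, -564/5, - 31/12, 325/4,243,  696,786 ]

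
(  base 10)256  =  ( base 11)213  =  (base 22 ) BE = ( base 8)400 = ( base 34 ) 7i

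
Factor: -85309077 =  - 3^1  *7^1*17^1 * 197^1 * 1213^1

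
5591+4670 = 10261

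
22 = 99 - 77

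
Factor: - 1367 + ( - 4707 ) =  - 6074 = - 2^1*3037^1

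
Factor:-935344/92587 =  - 2^4*11^(-1) * 19^(  -  1)*53^1 * 443^(-1)*1103^1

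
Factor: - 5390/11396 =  - 2^(-1)*5^1*7^1*37^( - 1) =- 35/74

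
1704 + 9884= 11588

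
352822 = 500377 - 147555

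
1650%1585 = 65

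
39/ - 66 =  - 13/22 = -0.59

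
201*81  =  16281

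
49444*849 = 41977956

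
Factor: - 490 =-2^1*5^1*7^2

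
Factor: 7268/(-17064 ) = -23/54 = - 2^( - 1 )*3^ ( - 3)*23^1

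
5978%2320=1338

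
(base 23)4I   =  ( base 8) 156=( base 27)42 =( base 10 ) 110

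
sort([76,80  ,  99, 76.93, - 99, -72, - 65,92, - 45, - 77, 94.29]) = [-99, - 77, - 72, -65, - 45 , 76,76.93,  80,92, 94.29,99]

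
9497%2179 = 781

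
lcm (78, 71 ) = 5538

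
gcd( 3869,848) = 53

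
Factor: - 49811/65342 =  - 2^( - 1)*37^ (-1)*883^( - 1) *49811^1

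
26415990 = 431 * 61290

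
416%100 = 16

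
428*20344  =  8707232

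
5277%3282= 1995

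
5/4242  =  5/4242 = 0.00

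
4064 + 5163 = 9227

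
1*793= 793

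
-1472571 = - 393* 3747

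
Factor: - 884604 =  - 2^2*3^1 *7^1*10531^1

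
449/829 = 449/829 = 0.54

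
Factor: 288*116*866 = 2^8*3^2*29^1*433^1 = 28931328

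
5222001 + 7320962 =12542963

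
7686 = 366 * 21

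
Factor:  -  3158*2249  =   - 2^1*13^1 * 173^1  *  1579^1 =- 7102342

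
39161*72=2819592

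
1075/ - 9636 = -1075/9636  =  -0.11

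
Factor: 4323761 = 13^1*349^1*953^1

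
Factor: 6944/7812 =8/9 = 2^3*3^( - 2) 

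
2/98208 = 1/49104 = 0.00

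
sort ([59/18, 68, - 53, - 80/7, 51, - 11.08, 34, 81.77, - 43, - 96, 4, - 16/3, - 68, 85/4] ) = [ - 96 ,-68,  -  53, - 43, - 80/7, - 11.08, - 16/3, 59/18, 4, 85/4, 34, 51, 68, 81.77 ] 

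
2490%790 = 120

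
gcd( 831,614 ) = 1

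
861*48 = 41328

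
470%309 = 161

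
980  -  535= 445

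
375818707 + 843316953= 1219135660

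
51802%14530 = 8212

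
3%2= 1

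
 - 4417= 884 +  - 5301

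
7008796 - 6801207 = 207589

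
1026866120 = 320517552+706348568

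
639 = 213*3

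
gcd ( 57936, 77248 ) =19312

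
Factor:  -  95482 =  - 2^1*47741^1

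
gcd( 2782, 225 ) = 1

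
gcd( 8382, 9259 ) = 1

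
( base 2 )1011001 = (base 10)89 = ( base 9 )108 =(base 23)3K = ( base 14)65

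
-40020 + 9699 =-30321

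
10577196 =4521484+6055712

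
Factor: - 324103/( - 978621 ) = 3^( - 1 )*7^( - 1 )*13^1*107^1*233^1 * 46601^( - 1 ) 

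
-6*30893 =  - 185358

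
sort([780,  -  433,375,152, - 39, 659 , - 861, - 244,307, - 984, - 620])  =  [ - 984, - 861, - 620, - 433, - 244, - 39, 152,  307,375,659,780] 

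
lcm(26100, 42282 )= 2114100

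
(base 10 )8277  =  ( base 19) 13HC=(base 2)10000001010101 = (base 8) 20125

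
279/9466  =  279/9466=0.03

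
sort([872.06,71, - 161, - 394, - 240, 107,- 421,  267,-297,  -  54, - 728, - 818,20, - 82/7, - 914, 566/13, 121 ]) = [ - 914,-818 , - 728, - 421,  -  394,-297, - 240,-161,  -  54, - 82/7, 20 , 566/13, 71, 107, 121,267, 872.06]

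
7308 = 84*87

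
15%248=15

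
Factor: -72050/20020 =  - 2^ ( - 1)*5^1*7^( - 1)*13^ ( - 1 )*131^1 = -655/182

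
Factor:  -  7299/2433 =-3= - 3^1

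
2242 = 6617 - 4375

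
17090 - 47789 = -30699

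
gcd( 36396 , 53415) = 9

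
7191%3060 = 1071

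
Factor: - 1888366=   -  2^1 * 47^1*20089^1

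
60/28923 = 20/9641 = 0.00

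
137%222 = 137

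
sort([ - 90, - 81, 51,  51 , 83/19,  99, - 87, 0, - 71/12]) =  [ - 90, - 87, - 81, - 71/12, 0, 83/19, 51,  51,  99] 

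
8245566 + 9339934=17585500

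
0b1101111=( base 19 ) 5G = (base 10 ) 111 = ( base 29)3O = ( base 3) 11010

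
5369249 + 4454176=9823425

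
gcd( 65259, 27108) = 27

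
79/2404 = 79/2404 = 0.03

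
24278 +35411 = 59689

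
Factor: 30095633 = 30095633^1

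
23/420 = 23/420  =  0.05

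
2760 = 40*69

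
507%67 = 38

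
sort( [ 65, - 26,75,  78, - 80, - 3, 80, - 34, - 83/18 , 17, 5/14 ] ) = [-80, - 34 ,-26, - 83/18, - 3, 5/14,17,65,75,78,80 ]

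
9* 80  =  720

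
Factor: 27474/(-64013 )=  - 2^1*3^1*19^1*241^1*64013^(-1) 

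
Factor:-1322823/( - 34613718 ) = 440941/11537906 =2^( - 1)*61^( - 1)*94573^(-1)*440941^1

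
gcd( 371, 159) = 53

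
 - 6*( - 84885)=509310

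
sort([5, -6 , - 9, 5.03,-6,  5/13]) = [- 9,-6, - 6,5/13,5,5.03 ] 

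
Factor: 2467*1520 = 3749840 = 2^4*5^1*19^1 * 2467^1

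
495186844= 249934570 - - 245252274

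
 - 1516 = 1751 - 3267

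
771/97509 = 257/32503=   0.01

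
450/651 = 150/217 = 0.69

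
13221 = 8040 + 5181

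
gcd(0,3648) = 3648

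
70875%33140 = 4595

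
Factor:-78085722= - 2^1 * 3^1*11^1 * 13^1 * 91009^1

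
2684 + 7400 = 10084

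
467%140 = 47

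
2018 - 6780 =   -  4762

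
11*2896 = 31856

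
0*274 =0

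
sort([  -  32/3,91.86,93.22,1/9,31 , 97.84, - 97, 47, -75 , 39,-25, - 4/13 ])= [  -  97, - 75, - 25, - 32/3, -4/13, 1/9,31,  39,47,91.86, 93.22,97.84] 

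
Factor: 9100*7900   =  2^4*5^4*7^1*13^1 * 79^1 = 71890000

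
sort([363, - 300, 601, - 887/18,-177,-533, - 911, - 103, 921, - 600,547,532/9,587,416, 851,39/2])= [  -  911, - 600 , - 533, - 300, - 177, - 103, - 887/18,39/2,532/9, 363,  416 , 547,587,601,851,921] 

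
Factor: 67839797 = 137^1 * 495181^1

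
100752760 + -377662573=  - 276909813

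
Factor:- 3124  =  -2^2 * 11^1 * 71^1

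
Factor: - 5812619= - 5812619^1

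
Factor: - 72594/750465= - 2^1* 3^(  -  2 )*5^(-1 ) * 17^( - 1) * 37^1 = - 74/765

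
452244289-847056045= - 394811756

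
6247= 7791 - 1544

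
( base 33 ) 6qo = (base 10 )7416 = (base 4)1303320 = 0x1cf8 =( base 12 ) 4360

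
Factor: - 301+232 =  - 69  =  - 3^1*23^1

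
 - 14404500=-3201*4500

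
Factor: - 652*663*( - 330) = 2^3*3^2 * 5^1 * 11^1*13^1*17^1*163^1 = 142651080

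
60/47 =1 + 13/47=1.28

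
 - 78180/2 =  - 39090=   - 39090.00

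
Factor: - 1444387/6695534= - 2^( - 1)*7^1*206341^1*3347767^( - 1)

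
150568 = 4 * 37642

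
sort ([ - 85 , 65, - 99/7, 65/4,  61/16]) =[ -85,-99/7,61/16,65/4 , 65 ]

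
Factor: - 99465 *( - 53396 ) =5311033140 = 2^2*3^1 * 5^1*7^1*19^1 * 349^1*1907^1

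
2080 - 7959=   -  5879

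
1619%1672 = 1619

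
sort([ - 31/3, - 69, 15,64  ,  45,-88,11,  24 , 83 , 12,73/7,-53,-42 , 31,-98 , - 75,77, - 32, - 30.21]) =[-98,- 88, - 75, - 69,-53, -42, - 32, - 30.21,-31/3, 73/7 , 11,  12,15,24,  31, 45,64, 77,  83] 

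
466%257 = 209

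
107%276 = 107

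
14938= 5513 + 9425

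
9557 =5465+4092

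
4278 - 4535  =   - 257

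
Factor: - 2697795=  - 3^2*5^1*59951^1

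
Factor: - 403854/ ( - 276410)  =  957/655 =3^1  *5^( - 1)*11^1*29^1*131^(- 1 ) 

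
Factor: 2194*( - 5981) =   -  2^1*1097^1*5981^1 = - 13122314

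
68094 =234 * 291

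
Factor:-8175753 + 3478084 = -293^1*16033^1 = -4697669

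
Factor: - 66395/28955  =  -13279/5791 =- 7^2*271^1*5791^(-1)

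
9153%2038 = 1001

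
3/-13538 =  - 1 + 13535/13538 = - 0.00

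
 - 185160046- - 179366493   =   - 5793553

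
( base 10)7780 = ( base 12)4604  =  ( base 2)1111001100100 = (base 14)2B9A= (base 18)1604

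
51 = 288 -237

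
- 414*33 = -13662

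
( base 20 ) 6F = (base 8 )207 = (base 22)63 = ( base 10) 135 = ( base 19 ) 72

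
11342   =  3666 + 7676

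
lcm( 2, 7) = 14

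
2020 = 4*505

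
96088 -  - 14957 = 111045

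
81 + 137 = 218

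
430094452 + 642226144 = 1072320596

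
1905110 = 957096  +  948014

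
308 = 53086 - 52778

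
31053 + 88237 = 119290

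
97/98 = 97/98 = 0.99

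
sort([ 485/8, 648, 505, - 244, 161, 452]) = [  -  244, 485/8,161, 452, 505, 648]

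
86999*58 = 5045942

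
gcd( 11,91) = 1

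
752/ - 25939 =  - 1 + 25187/25939 = -  0.03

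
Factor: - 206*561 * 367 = -42412722 = -2^1*3^1*11^1*17^1 *103^1*367^1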